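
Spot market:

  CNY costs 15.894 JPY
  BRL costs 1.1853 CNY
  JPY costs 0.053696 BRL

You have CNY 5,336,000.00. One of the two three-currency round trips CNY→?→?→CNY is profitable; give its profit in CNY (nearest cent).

Profitable loop is CNY → JPY → BRL → CNY:
CNY 5,336,000.00 × 15.894 = JPY 84,810,384
JPY 84,810,384 × 0.053696 = BRL 4,553,978.38
BRL 4,553,978.38 × 1.1853 = CNY 5,397,830.57
Profit = CNY 5,397,830.57 − CNY 5,336,000.00

Profit: CNY 61,830.57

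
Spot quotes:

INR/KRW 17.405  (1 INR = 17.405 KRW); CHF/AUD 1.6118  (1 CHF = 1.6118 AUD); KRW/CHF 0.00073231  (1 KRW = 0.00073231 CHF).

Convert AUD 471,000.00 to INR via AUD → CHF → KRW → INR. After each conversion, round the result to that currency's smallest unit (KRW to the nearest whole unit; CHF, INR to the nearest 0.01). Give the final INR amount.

INR 22,926,658.72

AUD 471,000.00 ÷ 1.6118 = CHF 292,219.88
CHF 292,219.88 ÷ 0.00073231 = KRW 399,038,495
KRW 399,038,495 ÷ 17.405 = INR 22,926,658.72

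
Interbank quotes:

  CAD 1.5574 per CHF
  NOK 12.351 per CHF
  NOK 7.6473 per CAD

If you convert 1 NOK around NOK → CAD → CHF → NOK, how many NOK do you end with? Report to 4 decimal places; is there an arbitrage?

1.0370 (arbitrage exists)

Around NOK → CAD → CHF → NOK: 1 ÷ 7.6473 ÷ 1.5574 × 12.351 = 1.037036
Product > 1; profitable direction is NOK → CAD → CHF → NOK.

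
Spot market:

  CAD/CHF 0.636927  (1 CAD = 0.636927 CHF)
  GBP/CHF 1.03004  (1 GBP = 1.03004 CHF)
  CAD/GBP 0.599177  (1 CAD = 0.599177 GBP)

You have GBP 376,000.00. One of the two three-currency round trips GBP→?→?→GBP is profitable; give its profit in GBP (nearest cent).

Profit: GBP 12,032.66

Profitable loop is GBP → CAD → CHF → GBP:
GBP 376,000.00 ÷ 0.599177 = CAD 627,527.43
CAD 627,527.43 × 0.636927 = CHF 399,689.16
CHF 399,689.16 ÷ 1.03004 = GBP 388,032.66
Profit = GBP 388,032.66 − GBP 376,000.00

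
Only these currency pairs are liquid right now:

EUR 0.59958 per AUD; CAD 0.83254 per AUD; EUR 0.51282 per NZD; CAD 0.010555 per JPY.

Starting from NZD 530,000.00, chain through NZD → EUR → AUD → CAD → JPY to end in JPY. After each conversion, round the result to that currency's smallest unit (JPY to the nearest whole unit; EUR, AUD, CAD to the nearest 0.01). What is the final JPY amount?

NZD 530,000.00 × 0.51282 = EUR 271,794.60
EUR 271,794.60 ÷ 0.59958 = AUD 453,308.32
AUD 453,308.32 × 0.83254 = CAD 377,397.31
CAD 377,397.31 ÷ 0.010555 = JPY 35,755,311

JPY 35,755,311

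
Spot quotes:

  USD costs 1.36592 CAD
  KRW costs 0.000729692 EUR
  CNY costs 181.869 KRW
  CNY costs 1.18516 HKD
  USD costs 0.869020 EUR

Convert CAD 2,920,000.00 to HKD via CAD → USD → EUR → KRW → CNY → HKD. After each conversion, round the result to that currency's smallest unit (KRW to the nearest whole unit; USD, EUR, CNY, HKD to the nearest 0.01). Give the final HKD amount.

CAD 2,920,000.00 ÷ 1.36592 = USD 2,137,753.31
USD 2,137,753.31 × 0.869020 = EUR 1,857,750.38
EUR 1,857,750.38 ÷ 0.000729692 = KRW 2,545,937,711
KRW 2,545,937,711 ÷ 181.869 = CNY 13,998,744.76
CNY 13,998,744.76 × 1.18516 = HKD 16,590,752.34

HKD 16,590,752.34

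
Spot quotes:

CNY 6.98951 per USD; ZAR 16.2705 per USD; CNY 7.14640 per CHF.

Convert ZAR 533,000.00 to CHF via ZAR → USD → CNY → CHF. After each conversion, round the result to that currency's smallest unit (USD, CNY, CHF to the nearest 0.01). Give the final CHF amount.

ZAR 533,000.00 ÷ 16.2705 = USD 32,758.67
USD 32,758.67 × 6.98951 = CNY 228,967.05
CNY 228,967.05 ÷ 7.14640 = CHF 32,039.50

CHF 32,039.50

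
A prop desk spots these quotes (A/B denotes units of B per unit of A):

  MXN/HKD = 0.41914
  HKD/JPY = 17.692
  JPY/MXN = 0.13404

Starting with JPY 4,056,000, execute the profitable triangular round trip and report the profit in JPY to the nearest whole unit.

Profitable loop is JPY → HKD → MXN → JPY:
JPY 4,056,000 ÷ 17.692 = HKD 229,256.16
HKD 229,256.16 ÷ 0.41914 = MXN 546,967.98
MXN 546,967.98 ÷ 0.13404 = JPY 4,080,633
Profit = JPY 4,080,633 − JPY 4,056,000

Profit: JPY 24,633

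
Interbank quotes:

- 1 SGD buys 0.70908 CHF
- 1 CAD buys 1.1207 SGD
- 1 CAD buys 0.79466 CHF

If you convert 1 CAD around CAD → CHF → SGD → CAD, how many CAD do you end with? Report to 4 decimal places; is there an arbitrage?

1.0000 (no arbitrage)

Around CAD → CHF → SGD → CAD: 1 × 0.79466 ÷ 0.70908 ÷ 1.1207 = 0.999993
Product ≈ 1 (deviation 0.001%, within rounding noise).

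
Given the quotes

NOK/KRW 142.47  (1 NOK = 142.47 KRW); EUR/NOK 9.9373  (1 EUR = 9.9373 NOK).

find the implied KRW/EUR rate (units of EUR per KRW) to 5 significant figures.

KRW/EUR = 0.00070633

1 KRW ÷ 142.47 = 0.00701902 NOK
0.00701902 NOK ÷ 9.9373 = 0.000706331 EUR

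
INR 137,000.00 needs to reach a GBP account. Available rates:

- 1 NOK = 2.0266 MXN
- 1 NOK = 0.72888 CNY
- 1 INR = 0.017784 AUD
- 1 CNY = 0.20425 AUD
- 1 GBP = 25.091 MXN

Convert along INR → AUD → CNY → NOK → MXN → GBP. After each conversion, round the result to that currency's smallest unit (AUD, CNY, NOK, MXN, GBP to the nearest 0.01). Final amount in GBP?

INR 137,000.00 × 0.017784 = AUD 2,436.41
AUD 2,436.41 ÷ 0.20425 = CNY 11,928.57
CNY 11,928.57 ÷ 0.72888 = NOK 16,365.62
NOK 16,365.62 × 2.0266 = MXN 33,166.57
MXN 33,166.57 ÷ 25.091 = GBP 1,321.85

GBP 1,321.85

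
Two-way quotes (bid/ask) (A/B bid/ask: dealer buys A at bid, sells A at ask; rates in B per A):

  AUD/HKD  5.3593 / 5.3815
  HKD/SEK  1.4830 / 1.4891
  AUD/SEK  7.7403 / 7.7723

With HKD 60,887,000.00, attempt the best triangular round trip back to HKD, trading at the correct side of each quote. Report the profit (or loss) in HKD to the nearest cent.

Best loop HKD → SEK → AUD → HKD:
HKD 60,887,000.00 × 1.4830 (sell HKD at bid) = SEK 90,295,421.00
SEK 90,295,421.00 ÷ 7.7723 (buy AUD at ask) = AUD 11,617,593.38
AUD 11,617,593.38 × 5.3593 (sell AUD at bid) = HKD 62,262,168.18

Net profit: HKD 1,375,168.18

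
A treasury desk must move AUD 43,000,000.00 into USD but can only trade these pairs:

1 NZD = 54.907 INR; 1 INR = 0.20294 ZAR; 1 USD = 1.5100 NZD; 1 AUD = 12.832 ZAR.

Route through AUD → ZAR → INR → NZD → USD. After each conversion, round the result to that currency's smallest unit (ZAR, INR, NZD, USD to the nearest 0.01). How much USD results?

AUD 43,000,000.00 × 12.832 = ZAR 551,776,000.00
ZAR 551,776,000.00 ÷ 0.20294 = INR 2,718,911,993.69
INR 2,718,911,993.69 ÷ 54.907 = NZD 49,518,494.79
NZD 49,518,494.79 ÷ 1.5100 = USD 32,793,705.16

USD 32,793,705.16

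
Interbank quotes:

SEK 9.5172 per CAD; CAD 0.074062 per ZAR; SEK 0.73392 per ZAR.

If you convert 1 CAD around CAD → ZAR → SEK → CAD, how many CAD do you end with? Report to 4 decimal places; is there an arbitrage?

Around CAD → ZAR → SEK → CAD: 1 ÷ 0.074062 × 0.73392 ÷ 9.5172 = 1.041224
Product > 1; profitable direction is CAD → ZAR → SEK → CAD.

1.0412 (arbitrage exists)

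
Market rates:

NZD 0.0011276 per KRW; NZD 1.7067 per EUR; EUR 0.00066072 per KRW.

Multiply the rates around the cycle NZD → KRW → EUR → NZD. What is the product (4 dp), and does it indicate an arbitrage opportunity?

Around NZD → KRW → EUR → NZD: 1 ÷ 0.0011276 × 0.00066072 × 1.7067 = 1.000045
Product ≈ 1 (deviation 0.005%, within rounding noise).

1.0000 (no arbitrage)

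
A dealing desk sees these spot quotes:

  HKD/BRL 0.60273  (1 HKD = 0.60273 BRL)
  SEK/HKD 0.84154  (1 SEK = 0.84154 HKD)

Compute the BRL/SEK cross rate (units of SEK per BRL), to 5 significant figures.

BRL/SEK = 1.9715

1 BRL ÷ 0.60273 = 1.65912 HKD
1.65912 HKD ÷ 0.84154 = 1.97153 SEK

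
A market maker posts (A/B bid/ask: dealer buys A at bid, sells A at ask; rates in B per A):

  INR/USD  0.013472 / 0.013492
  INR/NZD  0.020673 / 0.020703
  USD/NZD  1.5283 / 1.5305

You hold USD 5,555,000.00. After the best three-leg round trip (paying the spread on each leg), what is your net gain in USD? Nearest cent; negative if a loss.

Net profit: USD 6,320.21

Best loop USD → INR → NZD → USD:
USD 5,555,000.00 ÷ 0.013492 (buy INR at ask) = INR 411,725,466.94
INR 411,725,466.94 × 0.020673 (sell INR at bid) = NZD 8,511,600.58
NZD 8,511,600.58 ÷ 1.5305 (buy USD at ask) = USD 5,561,320.21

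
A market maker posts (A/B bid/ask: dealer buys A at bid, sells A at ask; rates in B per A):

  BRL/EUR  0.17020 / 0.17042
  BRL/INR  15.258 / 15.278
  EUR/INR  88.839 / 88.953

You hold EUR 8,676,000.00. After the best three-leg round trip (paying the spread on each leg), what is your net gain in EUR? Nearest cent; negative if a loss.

Best loop EUR → BRL → INR → EUR:
EUR 8,676,000.00 ÷ 0.17042 (buy BRL at ask) = BRL 50,909,517.66
BRL 50,909,517.66 × 15.258 (sell BRL at bid) = INR 776,777,420.49
INR 776,777,420.49 ÷ 88.953 (buy EUR at ask) = EUR 8,732,447.70

Net profit: EUR 56,447.70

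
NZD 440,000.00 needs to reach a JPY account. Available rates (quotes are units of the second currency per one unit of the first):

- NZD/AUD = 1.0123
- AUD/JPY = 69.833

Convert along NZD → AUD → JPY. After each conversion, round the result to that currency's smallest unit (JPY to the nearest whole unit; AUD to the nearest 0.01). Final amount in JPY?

NZD 440,000.00 × 1.0123 = AUD 445,412.00
AUD 445,412.00 × 69.833 = JPY 31,104,456

JPY 31,104,456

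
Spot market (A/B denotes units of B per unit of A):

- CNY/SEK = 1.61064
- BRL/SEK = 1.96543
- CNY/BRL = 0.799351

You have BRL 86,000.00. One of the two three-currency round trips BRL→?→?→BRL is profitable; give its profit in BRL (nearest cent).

Profitable loop is BRL → CNY → SEK → BRL:
BRL 86,000.00 ÷ 0.799351 = CNY 107,587.28
CNY 107,587.28 × 1.61064 = SEK 173,284.38
SEK 173,284.38 ÷ 1.96543 = BRL 88,166.14
Profit = BRL 88,166.14 − BRL 86,000.00

Profit: BRL 2,166.14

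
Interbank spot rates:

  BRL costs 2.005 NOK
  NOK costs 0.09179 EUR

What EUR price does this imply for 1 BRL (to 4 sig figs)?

BRL/EUR = 0.1840

1 BRL × 2.005 = 2.005 NOK
2.005 NOK × 0.09179 = 0.184039 EUR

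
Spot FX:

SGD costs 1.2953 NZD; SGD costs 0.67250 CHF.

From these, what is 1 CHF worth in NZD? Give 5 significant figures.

CHF/NZD = 1.9261

1 CHF ÷ 0.67250 = 1.48699 SGD
1.48699 SGD × 1.2953 = 1.9261 NZD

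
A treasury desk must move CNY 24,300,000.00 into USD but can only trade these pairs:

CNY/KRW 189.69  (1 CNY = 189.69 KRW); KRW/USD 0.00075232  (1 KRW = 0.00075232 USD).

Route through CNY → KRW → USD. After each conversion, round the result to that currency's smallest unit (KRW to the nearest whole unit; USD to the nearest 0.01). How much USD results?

CNY 24,300,000.00 × 189.69 = KRW 4,609,467,000
KRW 4,609,467,000 × 0.00075232 = USD 3,467,794.21

USD 3,467,794.21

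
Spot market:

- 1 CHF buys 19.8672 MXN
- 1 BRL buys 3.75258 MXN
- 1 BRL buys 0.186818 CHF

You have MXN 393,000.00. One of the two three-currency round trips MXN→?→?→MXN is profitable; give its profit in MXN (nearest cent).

Profit: MXN 4,344.43

Profitable loop is MXN → CHF → BRL → MXN:
MXN 393,000.00 ÷ 19.8672 = CHF 19,781.35
CHF 19,781.35 ÷ 0.186818 = BRL 105,885.66
BRL 105,885.66 × 3.75258 = MXN 397,344.43
Profit = MXN 397,344.43 − MXN 393,000.00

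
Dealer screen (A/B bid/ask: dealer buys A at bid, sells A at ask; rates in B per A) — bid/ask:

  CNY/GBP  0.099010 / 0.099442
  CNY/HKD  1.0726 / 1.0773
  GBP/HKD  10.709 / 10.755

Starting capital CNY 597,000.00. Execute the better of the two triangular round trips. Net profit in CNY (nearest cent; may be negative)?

Net profit: CNY 1,731.16

Best loop CNY → HKD → GBP → CNY:
CNY 597,000.00 × 1.0726 (sell CNY at bid) = HKD 640,342.20
HKD 640,342.20 ÷ 10.755 (buy GBP at ask) = GBP 59,539.02
GBP 59,539.02 ÷ 0.099442 (buy CNY at ask) = CNY 598,731.16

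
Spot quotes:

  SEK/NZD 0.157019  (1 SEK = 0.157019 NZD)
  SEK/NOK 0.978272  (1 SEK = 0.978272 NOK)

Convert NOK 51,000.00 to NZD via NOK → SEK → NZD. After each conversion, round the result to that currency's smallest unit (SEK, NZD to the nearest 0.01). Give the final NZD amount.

NOK 51,000.00 ÷ 0.978272 = SEK 52,132.74
SEK 52,132.74 × 0.157019 = NZD 8,185.83

NZD 8,185.83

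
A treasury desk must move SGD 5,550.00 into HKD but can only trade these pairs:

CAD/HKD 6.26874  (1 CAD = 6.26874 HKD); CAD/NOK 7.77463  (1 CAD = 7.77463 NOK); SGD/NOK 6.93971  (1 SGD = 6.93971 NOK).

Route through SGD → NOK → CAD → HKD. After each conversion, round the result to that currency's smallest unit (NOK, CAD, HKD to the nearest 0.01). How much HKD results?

HKD 31,055.21

SGD 5,550.00 × 6.93971 = NOK 38,515.39
NOK 38,515.39 ÷ 7.77463 = CAD 4,953.98
CAD 4,953.98 × 6.26874 = HKD 31,055.21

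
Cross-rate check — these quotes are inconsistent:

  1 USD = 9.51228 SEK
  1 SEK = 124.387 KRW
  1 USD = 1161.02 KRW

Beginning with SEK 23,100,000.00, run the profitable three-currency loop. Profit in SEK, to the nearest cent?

Profit: SEK 441,378.93

Profitable loop is SEK → KRW → USD → SEK:
SEK 23,100,000.00 × 124.387 = KRW 2,873,339,700
KRW 2,873,339,700 ÷ 1161.02 = USD 2,474,840.83
USD 2,474,840.83 × 9.51228 = SEK 23,541,378.93
Profit = SEK 23,541,378.93 − SEK 23,100,000.00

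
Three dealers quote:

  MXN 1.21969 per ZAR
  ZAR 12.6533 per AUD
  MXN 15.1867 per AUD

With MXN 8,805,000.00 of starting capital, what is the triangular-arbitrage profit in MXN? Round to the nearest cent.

Profitable loop is MXN → AUD → ZAR → MXN:
MXN 8,805,000.00 ÷ 15.1867 = AUD 579,783.63
AUD 579,783.63 × 12.6533 = ZAR 7,336,176.16
ZAR 7,336,176.16 × 1.21969 = MXN 8,947,860.70
Profit = MXN 8,947,860.70 − MXN 8,805,000.00

Profit: MXN 142,860.70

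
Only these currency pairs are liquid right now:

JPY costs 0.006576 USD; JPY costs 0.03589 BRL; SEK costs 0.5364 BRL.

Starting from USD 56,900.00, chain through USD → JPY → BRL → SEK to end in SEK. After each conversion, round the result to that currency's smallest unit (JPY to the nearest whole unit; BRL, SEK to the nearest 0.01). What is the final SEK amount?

SEK 578,942.10

USD 56,900.00 ÷ 0.006576 = JPY 8,652,676
JPY 8,652,676 × 0.03589 = BRL 310,544.54
BRL 310,544.54 ÷ 0.5364 = SEK 578,942.10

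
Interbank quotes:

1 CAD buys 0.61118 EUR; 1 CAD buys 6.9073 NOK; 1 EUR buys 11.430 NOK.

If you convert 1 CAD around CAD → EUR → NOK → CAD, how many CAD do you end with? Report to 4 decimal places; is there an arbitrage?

Around CAD → EUR → NOK → CAD: 1 × 0.61118 × 11.430 ÷ 6.9073 = 1.011363
Product > 1; profitable direction is CAD → EUR → NOK → CAD.

1.0114 (arbitrage exists)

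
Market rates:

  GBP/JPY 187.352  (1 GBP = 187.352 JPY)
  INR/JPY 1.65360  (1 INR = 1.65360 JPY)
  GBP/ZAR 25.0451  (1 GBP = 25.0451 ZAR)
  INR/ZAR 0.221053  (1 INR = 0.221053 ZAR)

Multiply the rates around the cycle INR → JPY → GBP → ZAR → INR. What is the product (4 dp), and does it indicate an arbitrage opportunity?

1.0000 (no arbitrage)

Around INR → JPY → GBP → ZAR → INR: 1 × 1.65360 ÷ 187.352 × 25.0451 ÷ 0.221053 = 0.999997
Product ≈ 1 (deviation 0.000%, within rounding noise).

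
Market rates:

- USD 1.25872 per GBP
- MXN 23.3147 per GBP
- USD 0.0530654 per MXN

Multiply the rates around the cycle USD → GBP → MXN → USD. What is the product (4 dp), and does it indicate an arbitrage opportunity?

0.9829 (arbitrage exists)

Around USD → GBP → MXN → USD: 1 ÷ 1.25872 × 23.3147 × 0.0530654 = 0.982906
Product < 1; profitable direction is USD → MXN → GBP → USD.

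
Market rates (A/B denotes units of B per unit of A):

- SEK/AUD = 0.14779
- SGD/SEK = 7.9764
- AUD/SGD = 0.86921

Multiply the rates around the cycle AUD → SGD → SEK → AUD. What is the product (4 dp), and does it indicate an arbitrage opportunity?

1.0247 (arbitrage exists)

Around AUD → SGD → SEK → AUD: 1 × 0.86921 × 7.9764 × 0.14779 = 1.024653
Product > 1; profitable direction is AUD → SGD → SEK → AUD.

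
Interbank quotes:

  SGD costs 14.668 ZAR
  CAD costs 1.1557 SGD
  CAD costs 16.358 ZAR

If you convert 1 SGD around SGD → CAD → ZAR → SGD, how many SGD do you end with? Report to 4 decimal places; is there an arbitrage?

0.9650 (arbitrage exists)

Around SGD → CAD → ZAR → SGD: 1 ÷ 1.1557 × 16.358 ÷ 14.668 = 0.964971
Product < 1; profitable direction is SGD → ZAR → CAD → SGD.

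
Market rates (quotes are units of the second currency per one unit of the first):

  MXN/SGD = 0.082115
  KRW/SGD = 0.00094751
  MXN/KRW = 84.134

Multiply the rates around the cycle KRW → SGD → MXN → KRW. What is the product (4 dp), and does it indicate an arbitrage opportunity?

0.9708 (arbitrage exists)

Around KRW → SGD → MXN → KRW: 1 × 0.00094751 ÷ 0.082115 × 84.134 = 0.970807
Product < 1; profitable direction is KRW → MXN → SGD → KRW.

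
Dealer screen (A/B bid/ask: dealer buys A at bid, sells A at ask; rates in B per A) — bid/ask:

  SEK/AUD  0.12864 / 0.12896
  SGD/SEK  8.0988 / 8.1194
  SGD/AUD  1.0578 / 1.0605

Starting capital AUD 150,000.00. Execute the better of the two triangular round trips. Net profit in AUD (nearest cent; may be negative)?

Best loop AUD → SEK → SGD → AUD:
AUD 150,000.00 ÷ 0.12896 (buy SEK at ask) = SEK 1,163,151.36
SEK 1,163,151.36 ÷ 8.1194 (buy SGD at ask) = SGD 143,255.83
SGD 143,255.83 × 1.0578 (sell SGD at bid) = AUD 151,536.01

Net profit: AUD 1,536.01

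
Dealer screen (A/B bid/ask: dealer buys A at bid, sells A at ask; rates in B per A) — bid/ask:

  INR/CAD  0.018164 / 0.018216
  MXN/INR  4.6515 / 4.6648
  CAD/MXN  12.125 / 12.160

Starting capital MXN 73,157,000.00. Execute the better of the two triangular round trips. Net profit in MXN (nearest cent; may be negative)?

Net profit: MXN 1,787,911.92

Best loop MXN → INR → CAD → MXN:
MXN 73,157,000.00 × 4.6515 (sell MXN at bid) = INR 340,289,785.50
INR 340,289,785.50 × 0.018164 (sell INR at bid) = CAD 6,181,023.66
CAD 6,181,023.66 × 12.125 (sell CAD at bid) = MXN 74,944,911.92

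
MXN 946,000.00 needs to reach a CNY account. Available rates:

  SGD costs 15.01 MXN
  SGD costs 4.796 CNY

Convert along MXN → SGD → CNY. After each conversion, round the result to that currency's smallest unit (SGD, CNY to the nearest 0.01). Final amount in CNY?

CNY 302,266.22

MXN 946,000.00 ÷ 15.01 = SGD 63,024.65
SGD 63,024.65 × 4.796 = CNY 302,266.22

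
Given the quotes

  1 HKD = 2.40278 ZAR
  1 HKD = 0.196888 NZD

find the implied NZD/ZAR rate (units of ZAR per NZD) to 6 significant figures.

1 NZD ÷ 0.196888 = 5.07903 HKD
5.07903 HKD × 2.40278 = 12.2038 ZAR

NZD/ZAR = 12.2038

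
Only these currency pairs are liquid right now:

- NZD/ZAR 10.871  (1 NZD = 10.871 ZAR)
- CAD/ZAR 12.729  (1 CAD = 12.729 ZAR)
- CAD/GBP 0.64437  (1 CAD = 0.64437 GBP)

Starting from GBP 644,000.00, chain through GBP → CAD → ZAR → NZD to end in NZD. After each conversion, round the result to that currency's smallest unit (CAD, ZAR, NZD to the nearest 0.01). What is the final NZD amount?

GBP 644,000.00 ÷ 0.64437 = CAD 999,425.80
CAD 999,425.80 × 12.729 = ZAR 12,721,691.01
ZAR 12,721,691.01 ÷ 10.871 = NZD 1,170,241.10

NZD 1,170,241.10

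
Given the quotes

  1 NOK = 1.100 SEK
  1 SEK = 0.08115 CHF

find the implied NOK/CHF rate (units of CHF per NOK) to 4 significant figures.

1 NOK × 1.100 = 1.1 SEK
1.1 SEK × 0.08115 = 0.089265 CHF

NOK/CHF = 0.08927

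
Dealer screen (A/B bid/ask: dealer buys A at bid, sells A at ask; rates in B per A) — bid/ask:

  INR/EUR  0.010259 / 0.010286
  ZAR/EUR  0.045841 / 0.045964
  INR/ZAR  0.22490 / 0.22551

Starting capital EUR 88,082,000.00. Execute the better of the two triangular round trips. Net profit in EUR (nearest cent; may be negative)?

Best loop EUR → INR → ZAR → EUR:
EUR 88,082,000.00 ÷ 0.010286 (buy INR at ask) = INR 8,563,289,908.61
INR 8,563,289,908.61 × 0.22490 (sell INR at bid) = ZAR 1,925,883,900.45
ZAR 1,925,883,900.45 × 0.045841 (sell ZAR at bid) = EUR 88,284,443.88

Net profit: EUR 202,443.88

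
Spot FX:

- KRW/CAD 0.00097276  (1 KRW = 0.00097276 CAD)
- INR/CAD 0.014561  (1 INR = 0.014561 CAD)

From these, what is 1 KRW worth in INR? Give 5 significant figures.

KRW/INR = 0.066806

1 KRW × 0.00097276 = 0.00097276 CAD
0.00097276 CAD ÷ 0.014561 = 0.0668059 INR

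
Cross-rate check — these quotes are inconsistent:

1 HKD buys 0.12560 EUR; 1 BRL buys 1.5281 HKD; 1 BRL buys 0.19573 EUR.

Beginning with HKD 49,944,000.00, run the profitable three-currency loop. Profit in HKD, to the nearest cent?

Profitable loop is HKD → BRL → EUR → HKD:
HKD 49,944,000.00 ÷ 1.5281 = BRL 32,683,724.89
BRL 32,683,724.89 × 0.19573 = EUR 6,397,185.47
EUR 6,397,185.47 ÷ 0.12560 = HKD 50,933,005.35
Profit = HKD 50,933,005.35 − HKD 49,944,000.00

Profit: HKD 989,005.35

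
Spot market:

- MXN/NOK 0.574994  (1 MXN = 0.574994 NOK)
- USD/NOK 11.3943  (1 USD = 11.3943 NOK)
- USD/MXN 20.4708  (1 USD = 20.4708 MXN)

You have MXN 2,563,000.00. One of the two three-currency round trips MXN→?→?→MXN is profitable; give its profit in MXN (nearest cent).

Profit: MXN 84,640.92

Profitable loop is MXN → NOK → USD → MXN:
MXN 2,563,000.00 × 0.574994 = NOK 1,473,709.62
NOK 1,473,709.62 ÷ 11.3943 = USD 129,337.44
USD 129,337.44 × 20.4708 = MXN 2,647,640.92
Profit = MXN 2,647,640.92 − MXN 2,563,000.00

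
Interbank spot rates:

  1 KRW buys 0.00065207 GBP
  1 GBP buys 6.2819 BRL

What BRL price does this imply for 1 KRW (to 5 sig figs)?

KRW/BRL = 0.0040962

1 KRW × 0.00065207 = 0.00065207 GBP
0.00065207 GBP × 6.2819 = 0.00409624 BRL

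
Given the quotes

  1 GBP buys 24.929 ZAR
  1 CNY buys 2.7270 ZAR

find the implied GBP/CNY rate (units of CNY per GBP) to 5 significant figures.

1 GBP × 24.929 = 24.929 ZAR
24.929 ZAR ÷ 2.7270 = 9.14155 CNY

GBP/CNY = 9.1415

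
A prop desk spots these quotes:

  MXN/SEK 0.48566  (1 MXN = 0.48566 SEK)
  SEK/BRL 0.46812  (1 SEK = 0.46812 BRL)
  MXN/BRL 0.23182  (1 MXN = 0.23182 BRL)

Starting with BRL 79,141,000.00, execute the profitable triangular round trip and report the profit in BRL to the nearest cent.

Profit: BRL 1,557,024.49

Profitable loop is BRL → SEK → MXN → BRL:
BRL 79,141,000.00 ÷ 0.46812 = SEK 169,061,351.79
SEK 169,061,351.79 ÷ 0.48566 = MXN 348,106,394.99
MXN 348,106,394.99 × 0.23182 = BRL 80,698,024.49
Profit = BRL 80,698,024.49 − BRL 79,141,000.00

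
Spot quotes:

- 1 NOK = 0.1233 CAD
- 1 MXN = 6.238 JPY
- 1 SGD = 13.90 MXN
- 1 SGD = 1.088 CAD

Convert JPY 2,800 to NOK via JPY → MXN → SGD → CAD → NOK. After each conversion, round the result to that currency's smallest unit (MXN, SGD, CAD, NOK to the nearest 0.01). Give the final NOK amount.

JPY 2,800 ÷ 6.238 = MXN 448.86
MXN 448.86 ÷ 13.90 = SGD 32.29
SGD 32.29 × 1.088 = CAD 35.13
CAD 35.13 ÷ 0.1233 = NOK 284.91

NOK 284.91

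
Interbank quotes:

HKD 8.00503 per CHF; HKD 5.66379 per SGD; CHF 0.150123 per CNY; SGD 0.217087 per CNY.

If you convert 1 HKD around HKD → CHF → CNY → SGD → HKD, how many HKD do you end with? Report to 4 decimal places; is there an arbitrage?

Around HKD → CHF → CNY → SGD → HKD: 1 ÷ 8.00503 ÷ 0.150123 × 0.217087 × 5.66379 = 1.023130
Product > 1; profitable direction is HKD → CHF → CNY → SGD → HKD.

1.0231 (arbitrage exists)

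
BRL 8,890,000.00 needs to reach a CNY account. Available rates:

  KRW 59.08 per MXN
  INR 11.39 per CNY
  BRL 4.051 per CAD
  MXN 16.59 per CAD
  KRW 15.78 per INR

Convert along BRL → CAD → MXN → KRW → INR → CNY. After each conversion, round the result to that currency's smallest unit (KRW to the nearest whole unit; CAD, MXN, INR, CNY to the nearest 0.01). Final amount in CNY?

CNY 11,967,285.92

BRL 8,890,000.00 ÷ 4.051 = CAD 2,194,519.87
CAD 2,194,519.87 × 16.59 = MXN 36,407,084.64
MXN 36,407,084.64 × 59.08 = KRW 2,150,930,561
KRW 2,150,930,561 ÷ 15.78 = INR 136,307,386.63
INR 136,307,386.63 ÷ 11.39 = CNY 11,967,285.92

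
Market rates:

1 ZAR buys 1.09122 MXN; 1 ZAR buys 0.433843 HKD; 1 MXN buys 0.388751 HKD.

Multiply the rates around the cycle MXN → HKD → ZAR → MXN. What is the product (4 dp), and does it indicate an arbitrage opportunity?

Around MXN → HKD → ZAR → MXN: 1 × 0.388751 ÷ 0.433843 × 1.09122 = 0.977803
Product < 1; profitable direction is MXN → ZAR → HKD → MXN.

0.9778 (arbitrage exists)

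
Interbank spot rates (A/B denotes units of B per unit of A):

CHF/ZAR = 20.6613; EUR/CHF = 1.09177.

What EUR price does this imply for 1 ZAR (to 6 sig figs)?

ZAR/EUR = 0.0443314

1 ZAR ÷ 20.6613 = 0.0483997 CHF
0.0483997 CHF ÷ 1.09177 = 0.0443314 EUR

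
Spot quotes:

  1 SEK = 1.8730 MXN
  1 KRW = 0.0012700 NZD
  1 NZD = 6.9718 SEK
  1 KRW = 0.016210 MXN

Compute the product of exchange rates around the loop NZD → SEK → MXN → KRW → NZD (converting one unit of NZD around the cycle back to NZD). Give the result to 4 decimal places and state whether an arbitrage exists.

1.0231 (arbitrage exists)

Around NZD → SEK → MXN → KRW → NZD: 1 × 6.9718 × 1.8730 ÷ 0.016210 × 0.0012700 = 1.023065
Product > 1; profitable direction is NZD → SEK → MXN → KRW → NZD.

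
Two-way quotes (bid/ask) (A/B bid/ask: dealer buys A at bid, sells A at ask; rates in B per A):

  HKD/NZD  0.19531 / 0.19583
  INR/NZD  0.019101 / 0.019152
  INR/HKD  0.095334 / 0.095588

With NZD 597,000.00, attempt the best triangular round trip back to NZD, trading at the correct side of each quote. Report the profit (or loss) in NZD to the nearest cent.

Best loop NZD → HKD → INR → NZD:
NZD 597,000.00 ÷ 0.19583 (buy HKD at ask) = HKD 3,048,562.53
HKD 3,048,562.53 ÷ 0.095588 (buy INR at ask) = INR 31,892,732.65
INR 31,892,732.65 × 0.019101 (sell INR at bid) = NZD 609,183.09

Net profit: NZD 12,183.09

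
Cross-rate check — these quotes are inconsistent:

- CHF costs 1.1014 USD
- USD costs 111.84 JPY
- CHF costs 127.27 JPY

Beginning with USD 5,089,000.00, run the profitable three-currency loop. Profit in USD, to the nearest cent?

Profitable loop is USD → CHF → JPY → USD:
USD 5,089,000.00 ÷ 1.1014 = CHF 4,620,483.02
CHF 4,620,483.02 × 127.27 = JPY 588,048,874
JPY 588,048,874 ÷ 111.84 = USD 5,257,947.73
Profit = USD 5,257,947.73 − USD 5,089,000.00

Profit: USD 168,947.73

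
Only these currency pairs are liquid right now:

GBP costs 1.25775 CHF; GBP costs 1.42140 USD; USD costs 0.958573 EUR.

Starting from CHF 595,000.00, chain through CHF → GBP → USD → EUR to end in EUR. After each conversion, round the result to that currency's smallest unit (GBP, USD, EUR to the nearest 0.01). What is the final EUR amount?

CHF 595,000.00 ÷ 1.25775 = GBP 473,066.98
GBP 473,066.98 × 1.42140 = USD 672,417.41
USD 672,417.41 × 0.958573 = EUR 644,561.17

EUR 644,561.17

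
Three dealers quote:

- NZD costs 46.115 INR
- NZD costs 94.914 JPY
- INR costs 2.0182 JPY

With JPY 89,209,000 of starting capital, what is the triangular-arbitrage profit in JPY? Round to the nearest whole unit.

Profitable loop is JPY → INR → NZD → JPY:
JPY 89,209,000 ÷ 2.0182 = INR 44,202,259.44
INR 44,202,259.44 ÷ 46.115 = NZD 958,522.38
NZD 958,522.38 × 94.914 = JPY 90,977,193
Profit = JPY 90,977,193 − JPY 89,209,000

Profit: JPY 1,768,193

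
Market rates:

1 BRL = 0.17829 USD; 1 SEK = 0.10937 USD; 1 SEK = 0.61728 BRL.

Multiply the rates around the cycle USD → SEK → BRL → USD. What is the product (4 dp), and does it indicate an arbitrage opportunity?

1.0063 (arbitrage exists)

Around USD → SEK → BRL → USD: 1 ÷ 0.10937 × 0.61728 × 0.17829 = 1.006262
Product > 1; profitable direction is USD → SEK → BRL → USD.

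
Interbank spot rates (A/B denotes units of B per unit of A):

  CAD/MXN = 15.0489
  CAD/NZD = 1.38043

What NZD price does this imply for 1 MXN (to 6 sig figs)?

MXN/NZD = 0.0917296

1 MXN ÷ 15.0489 = 0.06645 CAD
0.06645 CAD × 1.38043 = 0.0917296 NZD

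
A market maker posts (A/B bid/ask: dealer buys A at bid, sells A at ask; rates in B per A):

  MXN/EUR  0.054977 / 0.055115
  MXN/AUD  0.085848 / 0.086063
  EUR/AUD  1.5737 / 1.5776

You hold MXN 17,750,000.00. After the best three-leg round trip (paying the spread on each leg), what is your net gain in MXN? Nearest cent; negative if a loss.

Best loop MXN → EUR → AUD → MXN:
MXN 17,750,000.00 × 0.054977 (sell MXN at bid) = EUR 975,841.75
EUR 975,841.75 × 1.5737 (sell EUR at bid) = AUD 1,535,682.16
AUD 1,535,682.16 ÷ 0.086063 (buy MXN at ask) = MXN 17,843,697.78

Net profit: MXN 93,697.78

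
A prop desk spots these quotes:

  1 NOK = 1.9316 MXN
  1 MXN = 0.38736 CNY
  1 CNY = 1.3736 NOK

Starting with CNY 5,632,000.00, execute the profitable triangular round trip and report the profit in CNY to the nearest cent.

Profit: CNY 156,351.52

Profitable loop is CNY → NOK → MXN → CNY:
CNY 5,632,000.00 × 1.3736 = NOK 7,736,115.20
NOK 7,736,115.20 × 1.9316 = MXN 14,943,080.12
MXN 14,943,080.12 × 0.38736 = CNY 5,788,351.52
Profit = CNY 5,788,351.52 − CNY 5,632,000.00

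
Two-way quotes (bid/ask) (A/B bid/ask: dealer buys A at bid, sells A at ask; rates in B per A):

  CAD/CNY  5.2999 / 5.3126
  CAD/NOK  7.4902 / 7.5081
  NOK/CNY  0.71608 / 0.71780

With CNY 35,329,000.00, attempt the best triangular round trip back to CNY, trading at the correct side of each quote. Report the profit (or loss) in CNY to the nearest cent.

Best loop CNY → CAD → NOK → CNY:
CNY 35,329,000.00 ÷ 5.3126 (buy CAD at ask) = CAD 6,650,039.53
CAD 6,650,039.53 × 7.4902 (sell CAD at bid) = NOK 49,810,126.08
NOK 49,810,126.08 × 0.71608 (sell NOK at bid) = CNY 35,668,035.08

Net profit: CNY 339,035.08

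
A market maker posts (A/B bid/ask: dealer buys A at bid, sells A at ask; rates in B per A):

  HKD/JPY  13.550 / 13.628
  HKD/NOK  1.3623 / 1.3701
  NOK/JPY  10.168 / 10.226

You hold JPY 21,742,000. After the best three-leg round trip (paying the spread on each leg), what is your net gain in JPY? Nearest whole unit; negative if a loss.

Best loop JPY → HKD → NOK → JPY:
JPY 21,742,000 ÷ 13.628 (buy HKD at ask) = HKD 1,595,391.84
HKD 1,595,391.84 × 1.3623 (sell HKD at bid) = NOK 2,173,402.30
NOK 2,173,402.30 × 10.168 (sell NOK at bid) = JPY 22,099,155

Net profit: JPY 357,155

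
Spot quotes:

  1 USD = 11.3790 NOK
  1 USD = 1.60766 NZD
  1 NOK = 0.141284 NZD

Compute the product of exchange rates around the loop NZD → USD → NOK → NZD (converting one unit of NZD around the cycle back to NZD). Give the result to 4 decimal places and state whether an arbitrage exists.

Around NZD → USD → NOK → NZD: 1 ÷ 1.60766 × 11.3790 × 0.141284 = 1.000007
Product ≈ 1 (deviation 0.001%, within rounding noise).

1.0000 (no arbitrage)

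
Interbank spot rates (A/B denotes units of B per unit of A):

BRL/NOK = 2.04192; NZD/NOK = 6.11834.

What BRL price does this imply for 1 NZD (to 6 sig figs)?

NZD/BRL = 2.99637

1 NZD × 6.11834 = 6.11834 NOK
6.11834 NOK ÷ 2.04192 = 2.99637 BRL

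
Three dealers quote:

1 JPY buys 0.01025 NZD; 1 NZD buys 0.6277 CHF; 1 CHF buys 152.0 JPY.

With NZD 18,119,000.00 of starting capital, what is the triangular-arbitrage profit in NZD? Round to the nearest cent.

Profitable loop is NZD → JPY → CHF → NZD:
NZD 18,119,000.00 ÷ 0.01025 = JPY 1,767,707,317
JPY 1,767,707,317 ÷ 152.0 = CHF 11,629,653.40
CHF 11,629,653.40 ÷ 0.6277 = NZD 18,527,407.04
Profit = NZD 18,527,407.04 − NZD 18,119,000.00

Profit: NZD 408,407.04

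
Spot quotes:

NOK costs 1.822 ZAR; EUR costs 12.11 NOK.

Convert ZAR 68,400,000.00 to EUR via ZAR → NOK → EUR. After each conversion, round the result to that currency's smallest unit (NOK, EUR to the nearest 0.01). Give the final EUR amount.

EUR 3,100,013.51

ZAR 68,400,000.00 ÷ 1.822 = NOK 37,541,163.56
NOK 37,541,163.56 ÷ 12.11 = EUR 3,100,013.51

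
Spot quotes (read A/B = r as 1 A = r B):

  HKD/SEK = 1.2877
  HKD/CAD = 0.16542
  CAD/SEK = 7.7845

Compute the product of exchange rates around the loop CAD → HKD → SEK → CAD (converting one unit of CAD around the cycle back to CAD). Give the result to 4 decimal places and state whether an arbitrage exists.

Around CAD → HKD → SEK → CAD: 1 ÷ 0.16542 × 1.2877 ÷ 7.7845 = 0.999991
Product ≈ 1 (deviation 0.001%, within rounding noise).

1.0000 (no arbitrage)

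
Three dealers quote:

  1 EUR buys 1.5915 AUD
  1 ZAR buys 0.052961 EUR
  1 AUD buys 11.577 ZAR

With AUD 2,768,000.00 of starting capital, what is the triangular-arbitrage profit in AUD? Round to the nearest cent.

Profitable loop is AUD → EUR → ZAR → AUD:
AUD 2,768,000.00 ÷ 1.5915 = EUR 1,739,239.71
EUR 1,739,239.71 ÷ 0.052961 = ZAR 32,840,008.89
ZAR 32,840,008.89 ÷ 11.577 = AUD 2,836,659.66
Profit = AUD 2,836,659.66 − AUD 2,768,000.00

Profit: AUD 68,659.66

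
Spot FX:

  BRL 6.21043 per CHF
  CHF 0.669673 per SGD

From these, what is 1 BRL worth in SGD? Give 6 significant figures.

1 BRL ÷ 6.21043 = 0.161019 CHF
0.161019 CHF ÷ 0.669673 = 0.240445 SGD

BRL/SGD = 0.240445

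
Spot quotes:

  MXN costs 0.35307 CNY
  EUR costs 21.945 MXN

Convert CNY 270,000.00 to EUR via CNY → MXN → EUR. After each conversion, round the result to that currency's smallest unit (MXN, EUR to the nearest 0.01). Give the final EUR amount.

CNY 270,000.00 ÷ 0.35307 = MXN 764,720.88
MXN 764,720.88 ÷ 21.945 = EUR 34,847.16

EUR 34,847.16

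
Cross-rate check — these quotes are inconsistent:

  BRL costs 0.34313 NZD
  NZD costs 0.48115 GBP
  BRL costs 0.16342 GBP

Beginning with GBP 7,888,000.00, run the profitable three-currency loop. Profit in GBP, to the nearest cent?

Profit: GBP 80,945.86

Profitable loop is GBP → BRL → NZD → GBP:
GBP 7,888,000.00 ÷ 0.16342 = BRL 48,268,265.82
BRL 48,268,265.82 × 0.34313 = NZD 16,562,290.05
NZD 16,562,290.05 × 0.48115 = GBP 7,968,945.86
Profit = GBP 7,968,945.86 − GBP 7,888,000.00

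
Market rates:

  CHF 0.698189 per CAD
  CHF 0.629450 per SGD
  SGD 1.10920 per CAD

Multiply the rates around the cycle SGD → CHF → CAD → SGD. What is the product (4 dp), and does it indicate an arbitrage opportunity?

Around SGD → CHF → CAD → SGD: 1 × 0.629450 ÷ 0.698189 × 1.10920 = 0.999996
Product ≈ 1 (deviation 0.000%, within rounding noise).

1.0000 (no arbitrage)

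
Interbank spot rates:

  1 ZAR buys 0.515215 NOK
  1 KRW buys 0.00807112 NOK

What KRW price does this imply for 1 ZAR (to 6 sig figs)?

ZAR/KRW = 63.8344

1 ZAR × 0.515215 = 0.515215 NOK
0.515215 NOK ÷ 0.00807112 = 63.8344 KRW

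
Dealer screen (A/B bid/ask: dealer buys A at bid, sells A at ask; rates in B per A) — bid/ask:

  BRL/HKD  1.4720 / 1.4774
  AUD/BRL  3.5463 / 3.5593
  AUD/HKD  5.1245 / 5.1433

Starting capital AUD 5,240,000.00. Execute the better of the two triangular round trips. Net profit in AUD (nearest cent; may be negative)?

Net profit: AUD 78,298.54

Best loop AUD → BRL → HKD → AUD:
AUD 5,240,000.00 × 3.5463 (sell AUD at bid) = BRL 18,582,612.00
BRL 18,582,612.00 × 1.4720 (sell BRL at bid) = HKD 27,353,604.86
HKD 27,353,604.86 ÷ 5.1433 (buy AUD at ask) = AUD 5,318,298.54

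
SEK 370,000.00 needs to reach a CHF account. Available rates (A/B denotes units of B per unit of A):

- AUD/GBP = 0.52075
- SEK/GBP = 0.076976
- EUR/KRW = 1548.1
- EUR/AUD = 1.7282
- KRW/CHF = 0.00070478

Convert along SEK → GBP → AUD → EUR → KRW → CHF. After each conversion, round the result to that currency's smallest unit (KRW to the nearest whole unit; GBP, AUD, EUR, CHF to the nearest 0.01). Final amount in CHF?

SEK 370,000.00 × 0.076976 = GBP 28,481.12
GBP 28,481.12 ÷ 0.52075 = AUD 54,692.50
AUD 54,692.50 ÷ 1.7282 = EUR 31,647.09
EUR 31,647.09 × 1548.1 = KRW 48,992,860
KRW 48,992,860 × 0.00070478 = CHF 34,529.19

CHF 34,529.19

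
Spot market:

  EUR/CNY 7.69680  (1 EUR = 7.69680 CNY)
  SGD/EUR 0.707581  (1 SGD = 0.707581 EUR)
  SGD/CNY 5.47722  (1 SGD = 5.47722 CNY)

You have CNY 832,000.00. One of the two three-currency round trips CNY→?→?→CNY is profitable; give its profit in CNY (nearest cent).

Profit: CNY 4,752.75

Profitable loop is CNY → EUR → SGD → CNY:
CNY 832,000.00 ÷ 7.69680 = EUR 108,096.87
EUR 108,096.87 ÷ 0.707581 = SGD 152,769.61
SGD 152,769.61 × 5.47722 = CNY 836,752.75
Profit = CNY 836,752.75 − CNY 832,000.00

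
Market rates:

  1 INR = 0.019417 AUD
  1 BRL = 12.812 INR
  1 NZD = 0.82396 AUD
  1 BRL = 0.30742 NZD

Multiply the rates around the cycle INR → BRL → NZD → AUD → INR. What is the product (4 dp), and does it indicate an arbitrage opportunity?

1.0182 (arbitrage exists)

Around INR → BRL → NZD → AUD → INR: 1 ÷ 12.812 × 0.30742 × 0.82396 ÷ 0.019417 = 1.018214
Product > 1; profitable direction is INR → BRL → NZD → AUD → INR.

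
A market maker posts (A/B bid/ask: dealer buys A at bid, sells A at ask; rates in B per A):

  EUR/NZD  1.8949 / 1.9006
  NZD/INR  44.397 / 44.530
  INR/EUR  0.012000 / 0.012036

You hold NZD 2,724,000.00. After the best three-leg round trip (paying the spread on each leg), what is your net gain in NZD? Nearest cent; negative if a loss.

Net profit: NZD 25,971.99

Best loop NZD → INR → EUR → NZD:
NZD 2,724,000.00 × 44.397 (sell NZD at bid) = INR 120,937,428.00
INR 120,937,428.00 × 0.012000 (sell INR at bid) = EUR 1,451,249.14
EUR 1,451,249.14 × 1.8949 (sell EUR at bid) = NZD 2,749,971.99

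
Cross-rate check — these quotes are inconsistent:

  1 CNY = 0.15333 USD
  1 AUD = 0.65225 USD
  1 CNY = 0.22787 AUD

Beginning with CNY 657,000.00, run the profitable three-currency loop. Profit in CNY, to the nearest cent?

Profit: CNY 20,783.93

Profitable loop is CNY → USD → AUD → CNY:
CNY 657,000.00 × 0.15333 = USD 100,737.81
USD 100,737.81 ÷ 0.65225 = AUD 154,446.62
AUD 154,446.62 ÷ 0.22787 = CNY 677,783.93
Profit = CNY 677,783.93 − CNY 657,000.00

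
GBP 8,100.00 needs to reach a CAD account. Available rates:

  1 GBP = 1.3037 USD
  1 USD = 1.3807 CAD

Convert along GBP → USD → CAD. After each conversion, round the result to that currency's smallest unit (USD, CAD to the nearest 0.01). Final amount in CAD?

CAD 14,580.15

GBP 8,100.00 × 1.3037 = USD 10,559.97
USD 10,559.97 × 1.3807 = CAD 14,580.15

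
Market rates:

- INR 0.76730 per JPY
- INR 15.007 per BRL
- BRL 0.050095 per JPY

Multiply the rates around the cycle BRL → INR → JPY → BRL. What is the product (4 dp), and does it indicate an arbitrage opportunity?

0.9798 (arbitrage exists)

Around BRL → INR → JPY → BRL: 1 × 15.007 ÷ 0.76730 × 0.050095 = 0.979768
Product < 1; profitable direction is BRL → JPY → INR → BRL.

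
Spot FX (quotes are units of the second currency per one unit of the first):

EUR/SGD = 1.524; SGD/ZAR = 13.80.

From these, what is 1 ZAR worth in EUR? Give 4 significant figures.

ZAR/EUR = 0.04755

1 ZAR ÷ 13.80 = 0.0724638 SGD
0.0724638 SGD ÷ 1.524 = 0.0475484 EUR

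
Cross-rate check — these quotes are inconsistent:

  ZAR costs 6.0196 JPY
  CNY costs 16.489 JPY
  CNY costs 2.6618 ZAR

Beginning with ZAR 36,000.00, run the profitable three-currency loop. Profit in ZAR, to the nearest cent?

Profit: ZAR 1,047.06

Profitable loop is ZAR → CNY → JPY → ZAR:
ZAR 36,000.00 ÷ 2.6618 = CNY 13,524.68
CNY 13,524.68 × 16.489 = JPY 223,008
JPY 223,008 ÷ 6.0196 = ZAR 37,047.06
Profit = ZAR 37,047.06 − ZAR 36,000.00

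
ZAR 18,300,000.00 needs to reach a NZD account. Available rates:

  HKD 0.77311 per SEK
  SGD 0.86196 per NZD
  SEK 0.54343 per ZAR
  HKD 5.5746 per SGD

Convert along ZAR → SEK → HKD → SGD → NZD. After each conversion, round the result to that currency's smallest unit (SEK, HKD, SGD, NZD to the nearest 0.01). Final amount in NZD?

ZAR 18,300,000.00 × 0.54343 = SEK 9,944,769.00
SEK 9,944,769.00 × 0.77311 = HKD 7,688,400.36
HKD 7,688,400.36 ÷ 5.5746 = SGD 1,379,184.22
SGD 1,379,184.22 ÷ 0.86196 = NZD 1,600,055.94

NZD 1,600,055.94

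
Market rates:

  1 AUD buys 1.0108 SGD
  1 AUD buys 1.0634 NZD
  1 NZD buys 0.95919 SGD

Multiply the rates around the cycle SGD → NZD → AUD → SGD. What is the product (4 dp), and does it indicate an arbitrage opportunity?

0.9910 (arbitrage exists)

Around SGD → NZD → AUD → SGD: 1 ÷ 0.95919 ÷ 1.0634 × 1.0108 = 0.990978
Product < 1; profitable direction is SGD → AUD → NZD → SGD.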